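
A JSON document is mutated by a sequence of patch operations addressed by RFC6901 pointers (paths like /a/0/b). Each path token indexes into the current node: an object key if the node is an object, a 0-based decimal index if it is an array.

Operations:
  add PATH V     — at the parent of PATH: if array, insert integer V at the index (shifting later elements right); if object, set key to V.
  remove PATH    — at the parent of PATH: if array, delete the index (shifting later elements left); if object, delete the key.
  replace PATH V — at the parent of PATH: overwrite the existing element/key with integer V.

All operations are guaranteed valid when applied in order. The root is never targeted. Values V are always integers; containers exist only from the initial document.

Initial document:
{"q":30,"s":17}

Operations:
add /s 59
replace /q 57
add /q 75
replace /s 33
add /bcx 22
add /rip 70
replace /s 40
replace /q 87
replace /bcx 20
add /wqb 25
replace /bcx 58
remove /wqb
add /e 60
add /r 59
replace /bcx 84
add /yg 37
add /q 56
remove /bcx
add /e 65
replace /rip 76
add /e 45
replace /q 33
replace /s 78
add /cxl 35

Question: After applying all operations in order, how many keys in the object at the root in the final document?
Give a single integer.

Answer: 7

Derivation:
After op 1 (add /s 59): {"q":30,"s":59}
After op 2 (replace /q 57): {"q":57,"s":59}
After op 3 (add /q 75): {"q":75,"s":59}
After op 4 (replace /s 33): {"q":75,"s":33}
After op 5 (add /bcx 22): {"bcx":22,"q":75,"s":33}
After op 6 (add /rip 70): {"bcx":22,"q":75,"rip":70,"s":33}
After op 7 (replace /s 40): {"bcx":22,"q":75,"rip":70,"s":40}
After op 8 (replace /q 87): {"bcx":22,"q":87,"rip":70,"s":40}
After op 9 (replace /bcx 20): {"bcx":20,"q":87,"rip":70,"s":40}
After op 10 (add /wqb 25): {"bcx":20,"q":87,"rip":70,"s":40,"wqb":25}
After op 11 (replace /bcx 58): {"bcx":58,"q":87,"rip":70,"s":40,"wqb":25}
After op 12 (remove /wqb): {"bcx":58,"q":87,"rip":70,"s":40}
After op 13 (add /e 60): {"bcx":58,"e":60,"q":87,"rip":70,"s":40}
After op 14 (add /r 59): {"bcx":58,"e":60,"q":87,"r":59,"rip":70,"s":40}
After op 15 (replace /bcx 84): {"bcx":84,"e":60,"q":87,"r":59,"rip":70,"s":40}
After op 16 (add /yg 37): {"bcx":84,"e":60,"q":87,"r":59,"rip":70,"s":40,"yg":37}
After op 17 (add /q 56): {"bcx":84,"e":60,"q":56,"r":59,"rip":70,"s":40,"yg":37}
After op 18 (remove /bcx): {"e":60,"q":56,"r":59,"rip":70,"s":40,"yg":37}
After op 19 (add /e 65): {"e":65,"q":56,"r":59,"rip":70,"s":40,"yg":37}
After op 20 (replace /rip 76): {"e":65,"q":56,"r":59,"rip":76,"s":40,"yg":37}
After op 21 (add /e 45): {"e":45,"q":56,"r":59,"rip":76,"s":40,"yg":37}
After op 22 (replace /q 33): {"e":45,"q":33,"r":59,"rip":76,"s":40,"yg":37}
After op 23 (replace /s 78): {"e":45,"q":33,"r":59,"rip":76,"s":78,"yg":37}
After op 24 (add /cxl 35): {"cxl":35,"e":45,"q":33,"r":59,"rip":76,"s":78,"yg":37}
Size at the root: 7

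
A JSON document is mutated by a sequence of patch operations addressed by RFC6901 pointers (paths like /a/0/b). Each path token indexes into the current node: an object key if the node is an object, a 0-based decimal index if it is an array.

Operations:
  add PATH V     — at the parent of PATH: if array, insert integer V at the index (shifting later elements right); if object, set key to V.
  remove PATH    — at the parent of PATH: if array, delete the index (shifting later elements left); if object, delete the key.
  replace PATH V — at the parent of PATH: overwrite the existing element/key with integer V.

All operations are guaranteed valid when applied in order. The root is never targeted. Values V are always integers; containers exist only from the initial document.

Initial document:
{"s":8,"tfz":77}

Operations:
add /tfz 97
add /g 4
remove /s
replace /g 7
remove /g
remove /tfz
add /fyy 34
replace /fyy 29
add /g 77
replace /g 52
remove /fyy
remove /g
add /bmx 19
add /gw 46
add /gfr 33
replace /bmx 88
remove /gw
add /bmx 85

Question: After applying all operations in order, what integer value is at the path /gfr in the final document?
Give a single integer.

Answer: 33

Derivation:
After op 1 (add /tfz 97): {"s":8,"tfz":97}
After op 2 (add /g 4): {"g":4,"s":8,"tfz":97}
After op 3 (remove /s): {"g":4,"tfz":97}
After op 4 (replace /g 7): {"g":7,"tfz":97}
After op 5 (remove /g): {"tfz":97}
After op 6 (remove /tfz): {}
After op 7 (add /fyy 34): {"fyy":34}
After op 8 (replace /fyy 29): {"fyy":29}
After op 9 (add /g 77): {"fyy":29,"g":77}
After op 10 (replace /g 52): {"fyy":29,"g":52}
After op 11 (remove /fyy): {"g":52}
After op 12 (remove /g): {}
After op 13 (add /bmx 19): {"bmx":19}
After op 14 (add /gw 46): {"bmx":19,"gw":46}
After op 15 (add /gfr 33): {"bmx":19,"gfr":33,"gw":46}
After op 16 (replace /bmx 88): {"bmx":88,"gfr":33,"gw":46}
After op 17 (remove /gw): {"bmx":88,"gfr":33}
After op 18 (add /bmx 85): {"bmx":85,"gfr":33}
Value at /gfr: 33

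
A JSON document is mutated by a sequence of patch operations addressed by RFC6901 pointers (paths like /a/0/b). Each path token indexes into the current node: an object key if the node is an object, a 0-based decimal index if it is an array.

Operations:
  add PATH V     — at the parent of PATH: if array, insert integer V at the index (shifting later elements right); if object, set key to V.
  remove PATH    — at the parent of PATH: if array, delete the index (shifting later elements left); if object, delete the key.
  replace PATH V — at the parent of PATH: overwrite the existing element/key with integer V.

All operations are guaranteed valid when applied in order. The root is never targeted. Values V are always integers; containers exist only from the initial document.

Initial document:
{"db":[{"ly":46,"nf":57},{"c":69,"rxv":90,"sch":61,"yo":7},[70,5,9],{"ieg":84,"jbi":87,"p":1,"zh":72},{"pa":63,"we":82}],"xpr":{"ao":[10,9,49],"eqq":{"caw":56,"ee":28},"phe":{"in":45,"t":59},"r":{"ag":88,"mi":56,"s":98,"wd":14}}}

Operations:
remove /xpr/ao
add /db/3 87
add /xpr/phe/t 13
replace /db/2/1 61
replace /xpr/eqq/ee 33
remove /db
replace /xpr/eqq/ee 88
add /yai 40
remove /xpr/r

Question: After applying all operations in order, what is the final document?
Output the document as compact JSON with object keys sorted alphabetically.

After op 1 (remove /xpr/ao): {"db":[{"ly":46,"nf":57},{"c":69,"rxv":90,"sch":61,"yo":7},[70,5,9],{"ieg":84,"jbi":87,"p":1,"zh":72},{"pa":63,"we":82}],"xpr":{"eqq":{"caw":56,"ee":28},"phe":{"in":45,"t":59},"r":{"ag":88,"mi":56,"s":98,"wd":14}}}
After op 2 (add /db/3 87): {"db":[{"ly":46,"nf":57},{"c":69,"rxv":90,"sch":61,"yo":7},[70,5,9],87,{"ieg":84,"jbi":87,"p":1,"zh":72},{"pa":63,"we":82}],"xpr":{"eqq":{"caw":56,"ee":28},"phe":{"in":45,"t":59},"r":{"ag":88,"mi":56,"s":98,"wd":14}}}
After op 3 (add /xpr/phe/t 13): {"db":[{"ly":46,"nf":57},{"c":69,"rxv":90,"sch":61,"yo":7},[70,5,9],87,{"ieg":84,"jbi":87,"p":1,"zh":72},{"pa":63,"we":82}],"xpr":{"eqq":{"caw":56,"ee":28},"phe":{"in":45,"t":13},"r":{"ag":88,"mi":56,"s":98,"wd":14}}}
After op 4 (replace /db/2/1 61): {"db":[{"ly":46,"nf":57},{"c":69,"rxv":90,"sch":61,"yo":7},[70,61,9],87,{"ieg":84,"jbi":87,"p":1,"zh":72},{"pa":63,"we":82}],"xpr":{"eqq":{"caw":56,"ee":28},"phe":{"in":45,"t":13},"r":{"ag":88,"mi":56,"s":98,"wd":14}}}
After op 5 (replace /xpr/eqq/ee 33): {"db":[{"ly":46,"nf":57},{"c":69,"rxv":90,"sch":61,"yo":7},[70,61,9],87,{"ieg":84,"jbi":87,"p":1,"zh":72},{"pa":63,"we":82}],"xpr":{"eqq":{"caw":56,"ee":33},"phe":{"in":45,"t":13},"r":{"ag":88,"mi":56,"s":98,"wd":14}}}
After op 6 (remove /db): {"xpr":{"eqq":{"caw":56,"ee":33},"phe":{"in":45,"t":13},"r":{"ag":88,"mi":56,"s":98,"wd":14}}}
After op 7 (replace /xpr/eqq/ee 88): {"xpr":{"eqq":{"caw":56,"ee":88},"phe":{"in":45,"t":13},"r":{"ag":88,"mi":56,"s":98,"wd":14}}}
After op 8 (add /yai 40): {"xpr":{"eqq":{"caw":56,"ee":88},"phe":{"in":45,"t":13},"r":{"ag":88,"mi":56,"s":98,"wd":14}},"yai":40}
After op 9 (remove /xpr/r): {"xpr":{"eqq":{"caw":56,"ee":88},"phe":{"in":45,"t":13}},"yai":40}

Answer: {"xpr":{"eqq":{"caw":56,"ee":88},"phe":{"in":45,"t":13}},"yai":40}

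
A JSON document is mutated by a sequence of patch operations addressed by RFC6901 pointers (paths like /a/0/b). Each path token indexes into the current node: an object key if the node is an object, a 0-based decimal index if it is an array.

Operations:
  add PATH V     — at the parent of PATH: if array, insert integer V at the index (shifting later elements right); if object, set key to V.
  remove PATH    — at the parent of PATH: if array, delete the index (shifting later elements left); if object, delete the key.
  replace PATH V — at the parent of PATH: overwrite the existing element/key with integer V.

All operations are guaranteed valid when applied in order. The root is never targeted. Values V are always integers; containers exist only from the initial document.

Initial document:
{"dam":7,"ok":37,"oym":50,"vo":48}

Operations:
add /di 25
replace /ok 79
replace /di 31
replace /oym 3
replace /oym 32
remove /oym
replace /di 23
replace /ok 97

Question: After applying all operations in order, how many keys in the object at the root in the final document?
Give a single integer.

Answer: 4

Derivation:
After op 1 (add /di 25): {"dam":7,"di":25,"ok":37,"oym":50,"vo":48}
After op 2 (replace /ok 79): {"dam":7,"di":25,"ok":79,"oym":50,"vo":48}
After op 3 (replace /di 31): {"dam":7,"di":31,"ok":79,"oym":50,"vo":48}
After op 4 (replace /oym 3): {"dam":7,"di":31,"ok":79,"oym":3,"vo":48}
After op 5 (replace /oym 32): {"dam":7,"di":31,"ok":79,"oym":32,"vo":48}
After op 6 (remove /oym): {"dam":7,"di":31,"ok":79,"vo":48}
After op 7 (replace /di 23): {"dam":7,"di":23,"ok":79,"vo":48}
After op 8 (replace /ok 97): {"dam":7,"di":23,"ok":97,"vo":48}
Size at the root: 4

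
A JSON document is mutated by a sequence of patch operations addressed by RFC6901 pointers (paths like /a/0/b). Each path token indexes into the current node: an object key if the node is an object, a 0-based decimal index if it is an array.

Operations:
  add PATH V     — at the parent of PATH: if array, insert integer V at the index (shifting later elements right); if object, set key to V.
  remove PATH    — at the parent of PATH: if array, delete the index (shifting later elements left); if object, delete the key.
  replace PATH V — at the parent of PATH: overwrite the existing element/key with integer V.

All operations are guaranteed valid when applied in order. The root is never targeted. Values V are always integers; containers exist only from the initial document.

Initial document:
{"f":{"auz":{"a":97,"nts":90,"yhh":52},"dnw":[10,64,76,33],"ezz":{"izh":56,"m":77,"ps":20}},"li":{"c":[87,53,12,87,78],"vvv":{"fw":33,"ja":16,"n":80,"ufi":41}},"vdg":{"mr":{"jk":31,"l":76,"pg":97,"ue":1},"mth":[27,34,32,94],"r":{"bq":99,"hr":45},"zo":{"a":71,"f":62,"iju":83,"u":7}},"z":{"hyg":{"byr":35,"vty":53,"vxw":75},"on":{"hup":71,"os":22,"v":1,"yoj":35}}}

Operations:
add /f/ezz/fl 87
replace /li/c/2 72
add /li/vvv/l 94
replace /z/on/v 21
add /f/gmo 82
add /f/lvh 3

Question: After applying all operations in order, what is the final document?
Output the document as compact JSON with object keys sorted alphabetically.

After op 1 (add /f/ezz/fl 87): {"f":{"auz":{"a":97,"nts":90,"yhh":52},"dnw":[10,64,76,33],"ezz":{"fl":87,"izh":56,"m":77,"ps":20}},"li":{"c":[87,53,12,87,78],"vvv":{"fw":33,"ja":16,"n":80,"ufi":41}},"vdg":{"mr":{"jk":31,"l":76,"pg":97,"ue":1},"mth":[27,34,32,94],"r":{"bq":99,"hr":45},"zo":{"a":71,"f":62,"iju":83,"u":7}},"z":{"hyg":{"byr":35,"vty":53,"vxw":75},"on":{"hup":71,"os":22,"v":1,"yoj":35}}}
After op 2 (replace /li/c/2 72): {"f":{"auz":{"a":97,"nts":90,"yhh":52},"dnw":[10,64,76,33],"ezz":{"fl":87,"izh":56,"m":77,"ps":20}},"li":{"c":[87,53,72,87,78],"vvv":{"fw":33,"ja":16,"n":80,"ufi":41}},"vdg":{"mr":{"jk":31,"l":76,"pg":97,"ue":1},"mth":[27,34,32,94],"r":{"bq":99,"hr":45},"zo":{"a":71,"f":62,"iju":83,"u":7}},"z":{"hyg":{"byr":35,"vty":53,"vxw":75},"on":{"hup":71,"os":22,"v":1,"yoj":35}}}
After op 3 (add /li/vvv/l 94): {"f":{"auz":{"a":97,"nts":90,"yhh":52},"dnw":[10,64,76,33],"ezz":{"fl":87,"izh":56,"m":77,"ps":20}},"li":{"c":[87,53,72,87,78],"vvv":{"fw":33,"ja":16,"l":94,"n":80,"ufi":41}},"vdg":{"mr":{"jk":31,"l":76,"pg":97,"ue":1},"mth":[27,34,32,94],"r":{"bq":99,"hr":45},"zo":{"a":71,"f":62,"iju":83,"u":7}},"z":{"hyg":{"byr":35,"vty":53,"vxw":75},"on":{"hup":71,"os":22,"v":1,"yoj":35}}}
After op 4 (replace /z/on/v 21): {"f":{"auz":{"a":97,"nts":90,"yhh":52},"dnw":[10,64,76,33],"ezz":{"fl":87,"izh":56,"m":77,"ps":20}},"li":{"c":[87,53,72,87,78],"vvv":{"fw":33,"ja":16,"l":94,"n":80,"ufi":41}},"vdg":{"mr":{"jk":31,"l":76,"pg":97,"ue":1},"mth":[27,34,32,94],"r":{"bq":99,"hr":45},"zo":{"a":71,"f":62,"iju":83,"u":7}},"z":{"hyg":{"byr":35,"vty":53,"vxw":75},"on":{"hup":71,"os":22,"v":21,"yoj":35}}}
After op 5 (add /f/gmo 82): {"f":{"auz":{"a":97,"nts":90,"yhh":52},"dnw":[10,64,76,33],"ezz":{"fl":87,"izh":56,"m":77,"ps":20},"gmo":82},"li":{"c":[87,53,72,87,78],"vvv":{"fw":33,"ja":16,"l":94,"n":80,"ufi":41}},"vdg":{"mr":{"jk":31,"l":76,"pg":97,"ue":1},"mth":[27,34,32,94],"r":{"bq":99,"hr":45},"zo":{"a":71,"f":62,"iju":83,"u":7}},"z":{"hyg":{"byr":35,"vty":53,"vxw":75},"on":{"hup":71,"os":22,"v":21,"yoj":35}}}
After op 6 (add /f/lvh 3): {"f":{"auz":{"a":97,"nts":90,"yhh":52},"dnw":[10,64,76,33],"ezz":{"fl":87,"izh":56,"m":77,"ps":20},"gmo":82,"lvh":3},"li":{"c":[87,53,72,87,78],"vvv":{"fw":33,"ja":16,"l":94,"n":80,"ufi":41}},"vdg":{"mr":{"jk":31,"l":76,"pg":97,"ue":1},"mth":[27,34,32,94],"r":{"bq":99,"hr":45},"zo":{"a":71,"f":62,"iju":83,"u":7}},"z":{"hyg":{"byr":35,"vty":53,"vxw":75},"on":{"hup":71,"os":22,"v":21,"yoj":35}}}

Answer: {"f":{"auz":{"a":97,"nts":90,"yhh":52},"dnw":[10,64,76,33],"ezz":{"fl":87,"izh":56,"m":77,"ps":20},"gmo":82,"lvh":3},"li":{"c":[87,53,72,87,78],"vvv":{"fw":33,"ja":16,"l":94,"n":80,"ufi":41}},"vdg":{"mr":{"jk":31,"l":76,"pg":97,"ue":1},"mth":[27,34,32,94],"r":{"bq":99,"hr":45},"zo":{"a":71,"f":62,"iju":83,"u":7}},"z":{"hyg":{"byr":35,"vty":53,"vxw":75},"on":{"hup":71,"os":22,"v":21,"yoj":35}}}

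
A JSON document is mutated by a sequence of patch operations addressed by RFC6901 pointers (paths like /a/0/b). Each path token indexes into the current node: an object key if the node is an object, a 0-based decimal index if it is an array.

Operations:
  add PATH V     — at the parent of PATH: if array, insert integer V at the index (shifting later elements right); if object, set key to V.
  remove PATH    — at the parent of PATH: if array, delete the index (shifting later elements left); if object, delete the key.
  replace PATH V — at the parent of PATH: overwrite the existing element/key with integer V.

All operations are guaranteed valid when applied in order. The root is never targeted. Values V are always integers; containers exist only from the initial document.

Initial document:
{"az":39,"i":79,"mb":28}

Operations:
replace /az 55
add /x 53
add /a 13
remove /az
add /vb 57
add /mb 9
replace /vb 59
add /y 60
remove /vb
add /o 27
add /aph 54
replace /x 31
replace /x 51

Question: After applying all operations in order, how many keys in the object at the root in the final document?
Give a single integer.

Answer: 7

Derivation:
After op 1 (replace /az 55): {"az":55,"i":79,"mb":28}
After op 2 (add /x 53): {"az":55,"i":79,"mb":28,"x":53}
After op 3 (add /a 13): {"a":13,"az":55,"i":79,"mb":28,"x":53}
After op 4 (remove /az): {"a":13,"i":79,"mb":28,"x":53}
After op 5 (add /vb 57): {"a":13,"i":79,"mb":28,"vb":57,"x":53}
After op 6 (add /mb 9): {"a":13,"i":79,"mb":9,"vb":57,"x":53}
After op 7 (replace /vb 59): {"a":13,"i":79,"mb":9,"vb":59,"x":53}
After op 8 (add /y 60): {"a":13,"i":79,"mb":9,"vb":59,"x":53,"y":60}
After op 9 (remove /vb): {"a":13,"i":79,"mb":9,"x":53,"y":60}
After op 10 (add /o 27): {"a":13,"i":79,"mb":9,"o":27,"x":53,"y":60}
After op 11 (add /aph 54): {"a":13,"aph":54,"i":79,"mb":9,"o":27,"x":53,"y":60}
After op 12 (replace /x 31): {"a":13,"aph":54,"i":79,"mb":9,"o":27,"x":31,"y":60}
After op 13 (replace /x 51): {"a":13,"aph":54,"i":79,"mb":9,"o":27,"x":51,"y":60}
Size at the root: 7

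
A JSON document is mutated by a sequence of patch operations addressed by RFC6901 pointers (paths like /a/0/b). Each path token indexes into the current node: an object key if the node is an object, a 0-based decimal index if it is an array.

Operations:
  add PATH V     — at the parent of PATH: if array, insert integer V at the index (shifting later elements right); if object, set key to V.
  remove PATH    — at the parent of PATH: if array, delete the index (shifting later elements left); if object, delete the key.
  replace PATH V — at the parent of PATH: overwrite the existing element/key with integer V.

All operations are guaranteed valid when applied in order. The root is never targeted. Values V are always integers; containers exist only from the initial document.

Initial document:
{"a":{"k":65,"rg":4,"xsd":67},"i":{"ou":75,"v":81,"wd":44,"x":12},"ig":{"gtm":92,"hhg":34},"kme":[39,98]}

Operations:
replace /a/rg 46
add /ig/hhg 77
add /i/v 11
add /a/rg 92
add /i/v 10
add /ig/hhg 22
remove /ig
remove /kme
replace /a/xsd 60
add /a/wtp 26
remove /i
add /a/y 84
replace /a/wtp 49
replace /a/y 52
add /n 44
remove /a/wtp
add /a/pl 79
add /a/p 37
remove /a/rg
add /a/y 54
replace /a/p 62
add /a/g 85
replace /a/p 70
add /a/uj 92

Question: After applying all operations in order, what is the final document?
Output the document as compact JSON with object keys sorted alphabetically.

After op 1 (replace /a/rg 46): {"a":{"k":65,"rg":46,"xsd":67},"i":{"ou":75,"v":81,"wd":44,"x":12},"ig":{"gtm":92,"hhg":34},"kme":[39,98]}
After op 2 (add /ig/hhg 77): {"a":{"k":65,"rg":46,"xsd":67},"i":{"ou":75,"v":81,"wd":44,"x":12},"ig":{"gtm":92,"hhg":77},"kme":[39,98]}
After op 3 (add /i/v 11): {"a":{"k":65,"rg":46,"xsd":67},"i":{"ou":75,"v":11,"wd":44,"x":12},"ig":{"gtm":92,"hhg":77},"kme":[39,98]}
After op 4 (add /a/rg 92): {"a":{"k":65,"rg":92,"xsd":67},"i":{"ou":75,"v":11,"wd":44,"x":12},"ig":{"gtm":92,"hhg":77},"kme":[39,98]}
After op 5 (add /i/v 10): {"a":{"k":65,"rg":92,"xsd":67},"i":{"ou":75,"v":10,"wd":44,"x":12},"ig":{"gtm":92,"hhg":77},"kme":[39,98]}
After op 6 (add /ig/hhg 22): {"a":{"k":65,"rg":92,"xsd":67},"i":{"ou":75,"v":10,"wd":44,"x":12},"ig":{"gtm":92,"hhg":22},"kme":[39,98]}
After op 7 (remove /ig): {"a":{"k":65,"rg":92,"xsd":67},"i":{"ou":75,"v":10,"wd":44,"x":12},"kme":[39,98]}
After op 8 (remove /kme): {"a":{"k":65,"rg":92,"xsd":67},"i":{"ou":75,"v":10,"wd":44,"x":12}}
After op 9 (replace /a/xsd 60): {"a":{"k":65,"rg":92,"xsd":60},"i":{"ou":75,"v":10,"wd":44,"x":12}}
After op 10 (add /a/wtp 26): {"a":{"k":65,"rg":92,"wtp":26,"xsd":60},"i":{"ou":75,"v":10,"wd":44,"x":12}}
After op 11 (remove /i): {"a":{"k":65,"rg":92,"wtp":26,"xsd":60}}
After op 12 (add /a/y 84): {"a":{"k":65,"rg":92,"wtp":26,"xsd":60,"y":84}}
After op 13 (replace /a/wtp 49): {"a":{"k":65,"rg":92,"wtp":49,"xsd":60,"y":84}}
After op 14 (replace /a/y 52): {"a":{"k":65,"rg":92,"wtp":49,"xsd":60,"y":52}}
After op 15 (add /n 44): {"a":{"k":65,"rg":92,"wtp":49,"xsd":60,"y":52},"n":44}
After op 16 (remove /a/wtp): {"a":{"k":65,"rg":92,"xsd":60,"y":52},"n":44}
After op 17 (add /a/pl 79): {"a":{"k":65,"pl":79,"rg":92,"xsd":60,"y":52},"n":44}
After op 18 (add /a/p 37): {"a":{"k":65,"p":37,"pl":79,"rg":92,"xsd":60,"y":52},"n":44}
After op 19 (remove /a/rg): {"a":{"k":65,"p":37,"pl":79,"xsd":60,"y":52},"n":44}
After op 20 (add /a/y 54): {"a":{"k":65,"p":37,"pl":79,"xsd":60,"y":54},"n":44}
After op 21 (replace /a/p 62): {"a":{"k":65,"p":62,"pl":79,"xsd":60,"y":54},"n":44}
After op 22 (add /a/g 85): {"a":{"g":85,"k":65,"p":62,"pl":79,"xsd":60,"y":54},"n":44}
After op 23 (replace /a/p 70): {"a":{"g":85,"k":65,"p":70,"pl":79,"xsd":60,"y":54},"n":44}
After op 24 (add /a/uj 92): {"a":{"g":85,"k":65,"p":70,"pl":79,"uj":92,"xsd":60,"y":54},"n":44}

Answer: {"a":{"g":85,"k":65,"p":70,"pl":79,"uj":92,"xsd":60,"y":54},"n":44}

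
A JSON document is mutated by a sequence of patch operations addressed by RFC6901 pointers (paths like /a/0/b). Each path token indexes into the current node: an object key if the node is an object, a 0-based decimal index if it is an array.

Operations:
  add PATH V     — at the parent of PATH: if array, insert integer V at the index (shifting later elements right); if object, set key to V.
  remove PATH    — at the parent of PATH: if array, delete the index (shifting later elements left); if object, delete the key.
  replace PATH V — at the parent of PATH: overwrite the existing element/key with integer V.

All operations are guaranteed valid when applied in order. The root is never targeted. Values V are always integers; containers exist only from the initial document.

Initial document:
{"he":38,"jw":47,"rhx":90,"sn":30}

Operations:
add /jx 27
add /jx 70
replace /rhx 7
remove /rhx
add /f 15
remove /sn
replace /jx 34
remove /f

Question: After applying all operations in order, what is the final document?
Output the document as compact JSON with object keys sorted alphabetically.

Answer: {"he":38,"jw":47,"jx":34}

Derivation:
After op 1 (add /jx 27): {"he":38,"jw":47,"jx":27,"rhx":90,"sn":30}
After op 2 (add /jx 70): {"he":38,"jw":47,"jx":70,"rhx":90,"sn":30}
After op 3 (replace /rhx 7): {"he":38,"jw":47,"jx":70,"rhx":7,"sn":30}
After op 4 (remove /rhx): {"he":38,"jw":47,"jx":70,"sn":30}
After op 5 (add /f 15): {"f":15,"he":38,"jw":47,"jx":70,"sn":30}
After op 6 (remove /sn): {"f":15,"he":38,"jw":47,"jx":70}
After op 7 (replace /jx 34): {"f":15,"he":38,"jw":47,"jx":34}
After op 8 (remove /f): {"he":38,"jw":47,"jx":34}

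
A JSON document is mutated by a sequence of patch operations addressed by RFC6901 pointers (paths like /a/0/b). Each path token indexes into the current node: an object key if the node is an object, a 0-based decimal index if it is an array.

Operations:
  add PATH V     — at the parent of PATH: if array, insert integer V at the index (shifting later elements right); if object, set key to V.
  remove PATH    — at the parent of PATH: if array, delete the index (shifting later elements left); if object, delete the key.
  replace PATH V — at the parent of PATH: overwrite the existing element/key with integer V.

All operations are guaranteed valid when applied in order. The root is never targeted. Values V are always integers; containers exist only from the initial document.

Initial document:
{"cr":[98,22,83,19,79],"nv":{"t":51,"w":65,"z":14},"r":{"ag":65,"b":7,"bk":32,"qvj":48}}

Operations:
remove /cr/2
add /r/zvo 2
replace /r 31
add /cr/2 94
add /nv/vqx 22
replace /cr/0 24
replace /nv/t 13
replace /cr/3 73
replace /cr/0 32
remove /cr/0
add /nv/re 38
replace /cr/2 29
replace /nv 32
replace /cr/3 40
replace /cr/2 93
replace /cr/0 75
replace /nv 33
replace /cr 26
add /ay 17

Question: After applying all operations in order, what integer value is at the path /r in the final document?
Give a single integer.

After op 1 (remove /cr/2): {"cr":[98,22,19,79],"nv":{"t":51,"w":65,"z":14},"r":{"ag":65,"b":7,"bk":32,"qvj":48}}
After op 2 (add /r/zvo 2): {"cr":[98,22,19,79],"nv":{"t":51,"w":65,"z":14},"r":{"ag":65,"b":7,"bk":32,"qvj":48,"zvo":2}}
After op 3 (replace /r 31): {"cr":[98,22,19,79],"nv":{"t":51,"w":65,"z":14},"r":31}
After op 4 (add /cr/2 94): {"cr":[98,22,94,19,79],"nv":{"t":51,"w":65,"z":14},"r":31}
After op 5 (add /nv/vqx 22): {"cr":[98,22,94,19,79],"nv":{"t":51,"vqx":22,"w":65,"z":14},"r":31}
After op 6 (replace /cr/0 24): {"cr":[24,22,94,19,79],"nv":{"t":51,"vqx":22,"w":65,"z":14},"r":31}
After op 7 (replace /nv/t 13): {"cr":[24,22,94,19,79],"nv":{"t":13,"vqx":22,"w":65,"z":14},"r":31}
After op 8 (replace /cr/3 73): {"cr":[24,22,94,73,79],"nv":{"t":13,"vqx":22,"w":65,"z":14},"r":31}
After op 9 (replace /cr/0 32): {"cr":[32,22,94,73,79],"nv":{"t":13,"vqx":22,"w":65,"z":14},"r":31}
After op 10 (remove /cr/0): {"cr":[22,94,73,79],"nv":{"t":13,"vqx":22,"w":65,"z":14},"r":31}
After op 11 (add /nv/re 38): {"cr":[22,94,73,79],"nv":{"re":38,"t":13,"vqx":22,"w":65,"z":14},"r":31}
After op 12 (replace /cr/2 29): {"cr":[22,94,29,79],"nv":{"re":38,"t":13,"vqx":22,"w":65,"z":14},"r":31}
After op 13 (replace /nv 32): {"cr":[22,94,29,79],"nv":32,"r":31}
After op 14 (replace /cr/3 40): {"cr":[22,94,29,40],"nv":32,"r":31}
After op 15 (replace /cr/2 93): {"cr":[22,94,93,40],"nv":32,"r":31}
After op 16 (replace /cr/0 75): {"cr":[75,94,93,40],"nv":32,"r":31}
After op 17 (replace /nv 33): {"cr":[75,94,93,40],"nv":33,"r":31}
After op 18 (replace /cr 26): {"cr":26,"nv":33,"r":31}
After op 19 (add /ay 17): {"ay":17,"cr":26,"nv":33,"r":31}
Value at /r: 31

Answer: 31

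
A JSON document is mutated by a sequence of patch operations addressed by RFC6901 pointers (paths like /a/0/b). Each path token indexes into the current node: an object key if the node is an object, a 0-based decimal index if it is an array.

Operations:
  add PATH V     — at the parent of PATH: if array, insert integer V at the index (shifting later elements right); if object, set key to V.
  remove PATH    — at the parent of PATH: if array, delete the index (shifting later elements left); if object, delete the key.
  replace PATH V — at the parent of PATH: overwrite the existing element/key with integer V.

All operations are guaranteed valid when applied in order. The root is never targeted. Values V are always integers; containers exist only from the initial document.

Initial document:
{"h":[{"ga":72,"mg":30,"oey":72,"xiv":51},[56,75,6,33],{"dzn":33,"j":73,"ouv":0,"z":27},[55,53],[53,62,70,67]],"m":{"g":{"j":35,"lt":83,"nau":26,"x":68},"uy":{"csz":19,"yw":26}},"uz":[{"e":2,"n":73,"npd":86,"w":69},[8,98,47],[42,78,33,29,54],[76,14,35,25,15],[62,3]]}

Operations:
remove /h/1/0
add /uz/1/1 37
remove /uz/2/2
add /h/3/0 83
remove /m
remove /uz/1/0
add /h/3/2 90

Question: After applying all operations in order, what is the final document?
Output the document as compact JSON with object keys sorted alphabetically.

Answer: {"h":[{"ga":72,"mg":30,"oey":72,"xiv":51},[75,6,33],{"dzn":33,"j":73,"ouv":0,"z":27},[83,55,90,53],[53,62,70,67]],"uz":[{"e":2,"n":73,"npd":86,"w":69},[37,98,47],[42,78,29,54],[76,14,35,25,15],[62,3]]}

Derivation:
After op 1 (remove /h/1/0): {"h":[{"ga":72,"mg":30,"oey":72,"xiv":51},[75,6,33],{"dzn":33,"j":73,"ouv":0,"z":27},[55,53],[53,62,70,67]],"m":{"g":{"j":35,"lt":83,"nau":26,"x":68},"uy":{"csz":19,"yw":26}},"uz":[{"e":2,"n":73,"npd":86,"w":69},[8,98,47],[42,78,33,29,54],[76,14,35,25,15],[62,3]]}
After op 2 (add /uz/1/1 37): {"h":[{"ga":72,"mg":30,"oey":72,"xiv":51},[75,6,33],{"dzn":33,"j":73,"ouv":0,"z":27},[55,53],[53,62,70,67]],"m":{"g":{"j":35,"lt":83,"nau":26,"x":68},"uy":{"csz":19,"yw":26}},"uz":[{"e":2,"n":73,"npd":86,"w":69},[8,37,98,47],[42,78,33,29,54],[76,14,35,25,15],[62,3]]}
After op 3 (remove /uz/2/2): {"h":[{"ga":72,"mg":30,"oey":72,"xiv":51},[75,6,33],{"dzn":33,"j":73,"ouv":0,"z":27},[55,53],[53,62,70,67]],"m":{"g":{"j":35,"lt":83,"nau":26,"x":68},"uy":{"csz":19,"yw":26}},"uz":[{"e":2,"n":73,"npd":86,"w":69},[8,37,98,47],[42,78,29,54],[76,14,35,25,15],[62,3]]}
After op 4 (add /h/3/0 83): {"h":[{"ga":72,"mg":30,"oey":72,"xiv":51},[75,6,33],{"dzn":33,"j":73,"ouv":0,"z":27},[83,55,53],[53,62,70,67]],"m":{"g":{"j":35,"lt":83,"nau":26,"x":68},"uy":{"csz":19,"yw":26}},"uz":[{"e":2,"n":73,"npd":86,"w":69},[8,37,98,47],[42,78,29,54],[76,14,35,25,15],[62,3]]}
After op 5 (remove /m): {"h":[{"ga":72,"mg":30,"oey":72,"xiv":51},[75,6,33],{"dzn":33,"j":73,"ouv":0,"z":27},[83,55,53],[53,62,70,67]],"uz":[{"e":2,"n":73,"npd":86,"w":69},[8,37,98,47],[42,78,29,54],[76,14,35,25,15],[62,3]]}
After op 6 (remove /uz/1/0): {"h":[{"ga":72,"mg":30,"oey":72,"xiv":51},[75,6,33],{"dzn":33,"j":73,"ouv":0,"z":27},[83,55,53],[53,62,70,67]],"uz":[{"e":2,"n":73,"npd":86,"w":69},[37,98,47],[42,78,29,54],[76,14,35,25,15],[62,3]]}
After op 7 (add /h/3/2 90): {"h":[{"ga":72,"mg":30,"oey":72,"xiv":51},[75,6,33],{"dzn":33,"j":73,"ouv":0,"z":27},[83,55,90,53],[53,62,70,67]],"uz":[{"e":2,"n":73,"npd":86,"w":69},[37,98,47],[42,78,29,54],[76,14,35,25,15],[62,3]]}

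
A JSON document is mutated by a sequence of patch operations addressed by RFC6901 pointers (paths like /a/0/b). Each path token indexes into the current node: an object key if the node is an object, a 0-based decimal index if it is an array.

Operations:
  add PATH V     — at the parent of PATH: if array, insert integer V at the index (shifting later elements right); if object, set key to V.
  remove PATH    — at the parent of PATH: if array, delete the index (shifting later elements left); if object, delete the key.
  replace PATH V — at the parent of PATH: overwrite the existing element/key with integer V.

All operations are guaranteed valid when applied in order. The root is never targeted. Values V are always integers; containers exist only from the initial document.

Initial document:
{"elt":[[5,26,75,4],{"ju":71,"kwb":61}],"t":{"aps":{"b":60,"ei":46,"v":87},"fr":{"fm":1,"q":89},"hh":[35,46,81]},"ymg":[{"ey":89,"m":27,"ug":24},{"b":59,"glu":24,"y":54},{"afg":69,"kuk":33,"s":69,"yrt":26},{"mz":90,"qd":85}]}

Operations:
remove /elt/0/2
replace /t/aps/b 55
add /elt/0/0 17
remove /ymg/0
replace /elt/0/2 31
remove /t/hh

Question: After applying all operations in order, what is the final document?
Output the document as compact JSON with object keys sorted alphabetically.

Answer: {"elt":[[17,5,31,4],{"ju":71,"kwb":61}],"t":{"aps":{"b":55,"ei":46,"v":87},"fr":{"fm":1,"q":89}},"ymg":[{"b":59,"glu":24,"y":54},{"afg":69,"kuk":33,"s":69,"yrt":26},{"mz":90,"qd":85}]}

Derivation:
After op 1 (remove /elt/0/2): {"elt":[[5,26,4],{"ju":71,"kwb":61}],"t":{"aps":{"b":60,"ei":46,"v":87},"fr":{"fm":1,"q":89},"hh":[35,46,81]},"ymg":[{"ey":89,"m":27,"ug":24},{"b":59,"glu":24,"y":54},{"afg":69,"kuk":33,"s":69,"yrt":26},{"mz":90,"qd":85}]}
After op 2 (replace /t/aps/b 55): {"elt":[[5,26,4],{"ju":71,"kwb":61}],"t":{"aps":{"b":55,"ei":46,"v":87},"fr":{"fm":1,"q":89},"hh":[35,46,81]},"ymg":[{"ey":89,"m":27,"ug":24},{"b":59,"glu":24,"y":54},{"afg":69,"kuk":33,"s":69,"yrt":26},{"mz":90,"qd":85}]}
After op 3 (add /elt/0/0 17): {"elt":[[17,5,26,4],{"ju":71,"kwb":61}],"t":{"aps":{"b":55,"ei":46,"v":87},"fr":{"fm":1,"q":89},"hh":[35,46,81]},"ymg":[{"ey":89,"m":27,"ug":24},{"b":59,"glu":24,"y":54},{"afg":69,"kuk":33,"s":69,"yrt":26},{"mz":90,"qd":85}]}
After op 4 (remove /ymg/0): {"elt":[[17,5,26,4],{"ju":71,"kwb":61}],"t":{"aps":{"b":55,"ei":46,"v":87},"fr":{"fm":1,"q":89},"hh":[35,46,81]},"ymg":[{"b":59,"glu":24,"y":54},{"afg":69,"kuk":33,"s":69,"yrt":26},{"mz":90,"qd":85}]}
After op 5 (replace /elt/0/2 31): {"elt":[[17,5,31,4],{"ju":71,"kwb":61}],"t":{"aps":{"b":55,"ei":46,"v":87},"fr":{"fm":1,"q":89},"hh":[35,46,81]},"ymg":[{"b":59,"glu":24,"y":54},{"afg":69,"kuk":33,"s":69,"yrt":26},{"mz":90,"qd":85}]}
After op 6 (remove /t/hh): {"elt":[[17,5,31,4],{"ju":71,"kwb":61}],"t":{"aps":{"b":55,"ei":46,"v":87},"fr":{"fm":1,"q":89}},"ymg":[{"b":59,"glu":24,"y":54},{"afg":69,"kuk":33,"s":69,"yrt":26},{"mz":90,"qd":85}]}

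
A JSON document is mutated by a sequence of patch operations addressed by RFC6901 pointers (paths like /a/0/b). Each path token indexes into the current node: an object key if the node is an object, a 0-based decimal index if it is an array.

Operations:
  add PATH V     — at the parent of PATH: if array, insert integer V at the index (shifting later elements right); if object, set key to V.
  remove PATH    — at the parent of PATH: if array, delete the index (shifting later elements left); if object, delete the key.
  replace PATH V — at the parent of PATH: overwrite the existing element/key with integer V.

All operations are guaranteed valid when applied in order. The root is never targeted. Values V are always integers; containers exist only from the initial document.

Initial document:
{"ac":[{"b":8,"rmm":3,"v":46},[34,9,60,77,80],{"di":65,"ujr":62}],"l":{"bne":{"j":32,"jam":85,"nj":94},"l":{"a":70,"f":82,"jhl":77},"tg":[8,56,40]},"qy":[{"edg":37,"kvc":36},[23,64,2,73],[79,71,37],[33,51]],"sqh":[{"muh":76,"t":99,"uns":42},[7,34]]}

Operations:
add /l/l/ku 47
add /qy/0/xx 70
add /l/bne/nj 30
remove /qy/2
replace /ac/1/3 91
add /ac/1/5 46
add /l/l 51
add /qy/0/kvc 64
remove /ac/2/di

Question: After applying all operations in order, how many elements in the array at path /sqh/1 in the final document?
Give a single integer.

After op 1 (add /l/l/ku 47): {"ac":[{"b":8,"rmm":3,"v":46},[34,9,60,77,80],{"di":65,"ujr":62}],"l":{"bne":{"j":32,"jam":85,"nj":94},"l":{"a":70,"f":82,"jhl":77,"ku":47},"tg":[8,56,40]},"qy":[{"edg":37,"kvc":36},[23,64,2,73],[79,71,37],[33,51]],"sqh":[{"muh":76,"t":99,"uns":42},[7,34]]}
After op 2 (add /qy/0/xx 70): {"ac":[{"b":8,"rmm":3,"v":46},[34,9,60,77,80],{"di":65,"ujr":62}],"l":{"bne":{"j":32,"jam":85,"nj":94},"l":{"a":70,"f":82,"jhl":77,"ku":47},"tg":[8,56,40]},"qy":[{"edg":37,"kvc":36,"xx":70},[23,64,2,73],[79,71,37],[33,51]],"sqh":[{"muh":76,"t":99,"uns":42},[7,34]]}
After op 3 (add /l/bne/nj 30): {"ac":[{"b":8,"rmm":3,"v":46},[34,9,60,77,80],{"di":65,"ujr":62}],"l":{"bne":{"j":32,"jam":85,"nj":30},"l":{"a":70,"f":82,"jhl":77,"ku":47},"tg":[8,56,40]},"qy":[{"edg":37,"kvc":36,"xx":70},[23,64,2,73],[79,71,37],[33,51]],"sqh":[{"muh":76,"t":99,"uns":42},[7,34]]}
After op 4 (remove /qy/2): {"ac":[{"b":8,"rmm":3,"v":46},[34,9,60,77,80],{"di":65,"ujr":62}],"l":{"bne":{"j":32,"jam":85,"nj":30},"l":{"a":70,"f":82,"jhl":77,"ku":47},"tg":[8,56,40]},"qy":[{"edg":37,"kvc":36,"xx":70},[23,64,2,73],[33,51]],"sqh":[{"muh":76,"t":99,"uns":42},[7,34]]}
After op 5 (replace /ac/1/3 91): {"ac":[{"b":8,"rmm":3,"v":46},[34,9,60,91,80],{"di":65,"ujr":62}],"l":{"bne":{"j":32,"jam":85,"nj":30},"l":{"a":70,"f":82,"jhl":77,"ku":47},"tg":[8,56,40]},"qy":[{"edg":37,"kvc":36,"xx":70},[23,64,2,73],[33,51]],"sqh":[{"muh":76,"t":99,"uns":42},[7,34]]}
After op 6 (add /ac/1/5 46): {"ac":[{"b":8,"rmm":3,"v":46},[34,9,60,91,80,46],{"di":65,"ujr":62}],"l":{"bne":{"j":32,"jam":85,"nj":30},"l":{"a":70,"f":82,"jhl":77,"ku":47},"tg":[8,56,40]},"qy":[{"edg":37,"kvc":36,"xx":70},[23,64,2,73],[33,51]],"sqh":[{"muh":76,"t":99,"uns":42},[7,34]]}
After op 7 (add /l/l 51): {"ac":[{"b":8,"rmm":3,"v":46},[34,9,60,91,80,46],{"di":65,"ujr":62}],"l":{"bne":{"j":32,"jam":85,"nj":30},"l":51,"tg":[8,56,40]},"qy":[{"edg":37,"kvc":36,"xx":70},[23,64,2,73],[33,51]],"sqh":[{"muh":76,"t":99,"uns":42},[7,34]]}
After op 8 (add /qy/0/kvc 64): {"ac":[{"b":8,"rmm":3,"v":46},[34,9,60,91,80,46],{"di":65,"ujr":62}],"l":{"bne":{"j":32,"jam":85,"nj":30},"l":51,"tg":[8,56,40]},"qy":[{"edg":37,"kvc":64,"xx":70},[23,64,2,73],[33,51]],"sqh":[{"muh":76,"t":99,"uns":42},[7,34]]}
After op 9 (remove /ac/2/di): {"ac":[{"b":8,"rmm":3,"v":46},[34,9,60,91,80,46],{"ujr":62}],"l":{"bne":{"j":32,"jam":85,"nj":30},"l":51,"tg":[8,56,40]},"qy":[{"edg":37,"kvc":64,"xx":70},[23,64,2,73],[33,51]],"sqh":[{"muh":76,"t":99,"uns":42},[7,34]]}
Size at path /sqh/1: 2

Answer: 2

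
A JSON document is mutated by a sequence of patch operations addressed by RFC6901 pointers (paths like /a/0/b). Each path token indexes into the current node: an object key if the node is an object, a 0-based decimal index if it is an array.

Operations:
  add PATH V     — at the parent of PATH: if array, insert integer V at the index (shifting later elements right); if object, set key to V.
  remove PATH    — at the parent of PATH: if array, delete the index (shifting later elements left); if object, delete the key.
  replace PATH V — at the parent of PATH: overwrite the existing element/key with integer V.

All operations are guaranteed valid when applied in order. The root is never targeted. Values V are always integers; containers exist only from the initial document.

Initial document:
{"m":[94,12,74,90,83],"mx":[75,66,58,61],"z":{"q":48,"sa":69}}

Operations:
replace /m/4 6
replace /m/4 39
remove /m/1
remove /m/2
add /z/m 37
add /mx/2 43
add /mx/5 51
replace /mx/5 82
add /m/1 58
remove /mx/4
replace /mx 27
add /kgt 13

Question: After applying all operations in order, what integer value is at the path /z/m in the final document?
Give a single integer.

After op 1 (replace /m/4 6): {"m":[94,12,74,90,6],"mx":[75,66,58,61],"z":{"q":48,"sa":69}}
After op 2 (replace /m/4 39): {"m":[94,12,74,90,39],"mx":[75,66,58,61],"z":{"q":48,"sa":69}}
After op 3 (remove /m/1): {"m":[94,74,90,39],"mx":[75,66,58,61],"z":{"q":48,"sa":69}}
After op 4 (remove /m/2): {"m":[94,74,39],"mx":[75,66,58,61],"z":{"q":48,"sa":69}}
After op 5 (add /z/m 37): {"m":[94,74,39],"mx":[75,66,58,61],"z":{"m":37,"q":48,"sa":69}}
After op 6 (add /mx/2 43): {"m":[94,74,39],"mx":[75,66,43,58,61],"z":{"m":37,"q":48,"sa":69}}
After op 7 (add /mx/5 51): {"m":[94,74,39],"mx":[75,66,43,58,61,51],"z":{"m":37,"q":48,"sa":69}}
After op 8 (replace /mx/5 82): {"m":[94,74,39],"mx":[75,66,43,58,61,82],"z":{"m":37,"q":48,"sa":69}}
After op 9 (add /m/1 58): {"m":[94,58,74,39],"mx":[75,66,43,58,61,82],"z":{"m":37,"q":48,"sa":69}}
After op 10 (remove /mx/4): {"m":[94,58,74,39],"mx":[75,66,43,58,82],"z":{"m":37,"q":48,"sa":69}}
After op 11 (replace /mx 27): {"m":[94,58,74,39],"mx":27,"z":{"m":37,"q":48,"sa":69}}
After op 12 (add /kgt 13): {"kgt":13,"m":[94,58,74,39],"mx":27,"z":{"m":37,"q":48,"sa":69}}
Value at /z/m: 37

Answer: 37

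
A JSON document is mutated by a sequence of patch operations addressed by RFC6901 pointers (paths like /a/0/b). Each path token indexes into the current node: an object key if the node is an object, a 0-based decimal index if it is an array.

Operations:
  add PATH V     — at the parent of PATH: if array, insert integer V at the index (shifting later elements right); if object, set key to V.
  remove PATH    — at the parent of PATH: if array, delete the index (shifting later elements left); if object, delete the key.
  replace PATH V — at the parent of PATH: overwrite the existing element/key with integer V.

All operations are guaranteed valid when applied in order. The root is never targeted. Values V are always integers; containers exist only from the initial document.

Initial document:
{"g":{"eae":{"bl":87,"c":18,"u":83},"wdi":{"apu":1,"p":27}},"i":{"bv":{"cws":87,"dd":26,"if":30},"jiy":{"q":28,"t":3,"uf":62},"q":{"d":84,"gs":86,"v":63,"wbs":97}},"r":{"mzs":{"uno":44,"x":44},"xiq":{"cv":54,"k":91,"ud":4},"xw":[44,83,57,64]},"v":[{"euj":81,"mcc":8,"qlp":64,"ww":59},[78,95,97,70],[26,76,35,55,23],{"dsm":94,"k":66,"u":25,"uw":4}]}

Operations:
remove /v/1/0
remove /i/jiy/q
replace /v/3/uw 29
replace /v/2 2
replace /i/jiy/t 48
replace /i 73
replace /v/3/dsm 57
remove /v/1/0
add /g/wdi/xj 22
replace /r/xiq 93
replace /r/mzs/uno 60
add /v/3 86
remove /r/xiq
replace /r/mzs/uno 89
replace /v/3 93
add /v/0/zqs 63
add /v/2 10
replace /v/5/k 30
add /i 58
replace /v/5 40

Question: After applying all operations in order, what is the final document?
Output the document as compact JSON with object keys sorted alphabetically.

Answer: {"g":{"eae":{"bl":87,"c":18,"u":83},"wdi":{"apu":1,"p":27,"xj":22}},"i":58,"r":{"mzs":{"uno":89,"x":44},"xw":[44,83,57,64]},"v":[{"euj":81,"mcc":8,"qlp":64,"ww":59,"zqs":63},[97,70],10,2,93,40]}

Derivation:
After op 1 (remove /v/1/0): {"g":{"eae":{"bl":87,"c":18,"u":83},"wdi":{"apu":1,"p":27}},"i":{"bv":{"cws":87,"dd":26,"if":30},"jiy":{"q":28,"t":3,"uf":62},"q":{"d":84,"gs":86,"v":63,"wbs":97}},"r":{"mzs":{"uno":44,"x":44},"xiq":{"cv":54,"k":91,"ud":4},"xw":[44,83,57,64]},"v":[{"euj":81,"mcc":8,"qlp":64,"ww":59},[95,97,70],[26,76,35,55,23],{"dsm":94,"k":66,"u":25,"uw":4}]}
After op 2 (remove /i/jiy/q): {"g":{"eae":{"bl":87,"c":18,"u":83},"wdi":{"apu":1,"p":27}},"i":{"bv":{"cws":87,"dd":26,"if":30},"jiy":{"t":3,"uf":62},"q":{"d":84,"gs":86,"v":63,"wbs":97}},"r":{"mzs":{"uno":44,"x":44},"xiq":{"cv":54,"k":91,"ud":4},"xw":[44,83,57,64]},"v":[{"euj":81,"mcc":8,"qlp":64,"ww":59},[95,97,70],[26,76,35,55,23],{"dsm":94,"k":66,"u":25,"uw":4}]}
After op 3 (replace /v/3/uw 29): {"g":{"eae":{"bl":87,"c":18,"u":83},"wdi":{"apu":1,"p":27}},"i":{"bv":{"cws":87,"dd":26,"if":30},"jiy":{"t":3,"uf":62},"q":{"d":84,"gs":86,"v":63,"wbs":97}},"r":{"mzs":{"uno":44,"x":44},"xiq":{"cv":54,"k":91,"ud":4},"xw":[44,83,57,64]},"v":[{"euj":81,"mcc":8,"qlp":64,"ww":59},[95,97,70],[26,76,35,55,23],{"dsm":94,"k":66,"u":25,"uw":29}]}
After op 4 (replace /v/2 2): {"g":{"eae":{"bl":87,"c":18,"u":83},"wdi":{"apu":1,"p":27}},"i":{"bv":{"cws":87,"dd":26,"if":30},"jiy":{"t":3,"uf":62},"q":{"d":84,"gs":86,"v":63,"wbs":97}},"r":{"mzs":{"uno":44,"x":44},"xiq":{"cv":54,"k":91,"ud":4},"xw":[44,83,57,64]},"v":[{"euj":81,"mcc":8,"qlp":64,"ww":59},[95,97,70],2,{"dsm":94,"k":66,"u":25,"uw":29}]}
After op 5 (replace /i/jiy/t 48): {"g":{"eae":{"bl":87,"c":18,"u":83},"wdi":{"apu":1,"p":27}},"i":{"bv":{"cws":87,"dd":26,"if":30},"jiy":{"t":48,"uf":62},"q":{"d":84,"gs":86,"v":63,"wbs":97}},"r":{"mzs":{"uno":44,"x":44},"xiq":{"cv":54,"k":91,"ud":4},"xw":[44,83,57,64]},"v":[{"euj":81,"mcc":8,"qlp":64,"ww":59},[95,97,70],2,{"dsm":94,"k":66,"u":25,"uw":29}]}
After op 6 (replace /i 73): {"g":{"eae":{"bl":87,"c":18,"u":83},"wdi":{"apu":1,"p":27}},"i":73,"r":{"mzs":{"uno":44,"x":44},"xiq":{"cv":54,"k":91,"ud":4},"xw":[44,83,57,64]},"v":[{"euj":81,"mcc":8,"qlp":64,"ww":59},[95,97,70],2,{"dsm":94,"k":66,"u":25,"uw":29}]}
After op 7 (replace /v/3/dsm 57): {"g":{"eae":{"bl":87,"c":18,"u":83},"wdi":{"apu":1,"p":27}},"i":73,"r":{"mzs":{"uno":44,"x":44},"xiq":{"cv":54,"k":91,"ud":4},"xw":[44,83,57,64]},"v":[{"euj":81,"mcc":8,"qlp":64,"ww":59},[95,97,70],2,{"dsm":57,"k":66,"u":25,"uw":29}]}
After op 8 (remove /v/1/0): {"g":{"eae":{"bl":87,"c":18,"u":83},"wdi":{"apu":1,"p":27}},"i":73,"r":{"mzs":{"uno":44,"x":44},"xiq":{"cv":54,"k":91,"ud":4},"xw":[44,83,57,64]},"v":[{"euj":81,"mcc":8,"qlp":64,"ww":59},[97,70],2,{"dsm":57,"k":66,"u":25,"uw":29}]}
After op 9 (add /g/wdi/xj 22): {"g":{"eae":{"bl":87,"c":18,"u":83},"wdi":{"apu":1,"p":27,"xj":22}},"i":73,"r":{"mzs":{"uno":44,"x":44},"xiq":{"cv":54,"k":91,"ud":4},"xw":[44,83,57,64]},"v":[{"euj":81,"mcc":8,"qlp":64,"ww":59},[97,70],2,{"dsm":57,"k":66,"u":25,"uw":29}]}
After op 10 (replace /r/xiq 93): {"g":{"eae":{"bl":87,"c":18,"u":83},"wdi":{"apu":1,"p":27,"xj":22}},"i":73,"r":{"mzs":{"uno":44,"x":44},"xiq":93,"xw":[44,83,57,64]},"v":[{"euj":81,"mcc":8,"qlp":64,"ww":59},[97,70],2,{"dsm":57,"k":66,"u":25,"uw":29}]}
After op 11 (replace /r/mzs/uno 60): {"g":{"eae":{"bl":87,"c":18,"u":83},"wdi":{"apu":1,"p":27,"xj":22}},"i":73,"r":{"mzs":{"uno":60,"x":44},"xiq":93,"xw":[44,83,57,64]},"v":[{"euj":81,"mcc":8,"qlp":64,"ww":59},[97,70],2,{"dsm":57,"k":66,"u":25,"uw":29}]}
After op 12 (add /v/3 86): {"g":{"eae":{"bl":87,"c":18,"u":83},"wdi":{"apu":1,"p":27,"xj":22}},"i":73,"r":{"mzs":{"uno":60,"x":44},"xiq":93,"xw":[44,83,57,64]},"v":[{"euj":81,"mcc":8,"qlp":64,"ww":59},[97,70],2,86,{"dsm":57,"k":66,"u":25,"uw":29}]}
After op 13 (remove /r/xiq): {"g":{"eae":{"bl":87,"c":18,"u":83},"wdi":{"apu":1,"p":27,"xj":22}},"i":73,"r":{"mzs":{"uno":60,"x":44},"xw":[44,83,57,64]},"v":[{"euj":81,"mcc":8,"qlp":64,"ww":59},[97,70],2,86,{"dsm":57,"k":66,"u":25,"uw":29}]}
After op 14 (replace /r/mzs/uno 89): {"g":{"eae":{"bl":87,"c":18,"u":83},"wdi":{"apu":1,"p":27,"xj":22}},"i":73,"r":{"mzs":{"uno":89,"x":44},"xw":[44,83,57,64]},"v":[{"euj":81,"mcc":8,"qlp":64,"ww":59},[97,70],2,86,{"dsm":57,"k":66,"u":25,"uw":29}]}
After op 15 (replace /v/3 93): {"g":{"eae":{"bl":87,"c":18,"u":83},"wdi":{"apu":1,"p":27,"xj":22}},"i":73,"r":{"mzs":{"uno":89,"x":44},"xw":[44,83,57,64]},"v":[{"euj":81,"mcc":8,"qlp":64,"ww":59},[97,70],2,93,{"dsm":57,"k":66,"u":25,"uw":29}]}
After op 16 (add /v/0/zqs 63): {"g":{"eae":{"bl":87,"c":18,"u":83},"wdi":{"apu":1,"p":27,"xj":22}},"i":73,"r":{"mzs":{"uno":89,"x":44},"xw":[44,83,57,64]},"v":[{"euj":81,"mcc":8,"qlp":64,"ww":59,"zqs":63},[97,70],2,93,{"dsm":57,"k":66,"u":25,"uw":29}]}
After op 17 (add /v/2 10): {"g":{"eae":{"bl":87,"c":18,"u":83},"wdi":{"apu":1,"p":27,"xj":22}},"i":73,"r":{"mzs":{"uno":89,"x":44},"xw":[44,83,57,64]},"v":[{"euj":81,"mcc":8,"qlp":64,"ww":59,"zqs":63},[97,70],10,2,93,{"dsm":57,"k":66,"u":25,"uw":29}]}
After op 18 (replace /v/5/k 30): {"g":{"eae":{"bl":87,"c":18,"u":83},"wdi":{"apu":1,"p":27,"xj":22}},"i":73,"r":{"mzs":{"uno":89,"x":44},"xw":[44,83,57,64]},"v":[{"euj":81,"mcc":8,"qlp":64,"ww":59,"zqs":63},[97,70],10,2,93,{"dsm":57,"k":30,"u":25,"uw":29}]}
After op 19 (add /i 58): {"g":{"eae":{"bl":87,"c":18,"u":83},"wdi":{"apu":1,"p":27,"xj":22}},"i":58,"r":{"mzs":{"uno":89,"x":44},"xw":[44,83,57,64]},"v":[{"euj":81,"mcc":8,"qlp":64,"ww":59,"zqs":63},[97,70],10,2,93,{"dsm":57,"k":30,"u":25,"uw":29}]}
After op 20 (replace /v/5 40): {"g":{"eae":{"bl":87,"c":18,"u":83},"wdi":{"apu":1,"p":27,"xj":22}},"i":58,"r":{"mzs":{"uno":89,"x":44},"xw":[44,83,57,64]},"v":[{"euj":81,"mcc":8,"qlp":64,"ww":59,"zqs":63},[97,70],10,2,93,40]}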